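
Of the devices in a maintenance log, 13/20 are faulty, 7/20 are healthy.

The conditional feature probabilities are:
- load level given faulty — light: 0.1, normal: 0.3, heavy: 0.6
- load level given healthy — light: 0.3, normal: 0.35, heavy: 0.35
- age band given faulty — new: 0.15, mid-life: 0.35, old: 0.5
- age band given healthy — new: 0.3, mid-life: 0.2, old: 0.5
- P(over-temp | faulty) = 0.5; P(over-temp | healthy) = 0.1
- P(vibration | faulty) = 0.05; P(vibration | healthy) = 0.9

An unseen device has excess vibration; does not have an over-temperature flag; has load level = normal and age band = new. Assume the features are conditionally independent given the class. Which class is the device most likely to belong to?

faulty: 0.65 × 0.3 × 0.15 × (1−0.5) × 0.05 = 0.00073125
healthy: 0.35 × 0.35 × 0.3 × (1−0.1) × 0.9 = 0.0297675
Highest score → healthy.

healthy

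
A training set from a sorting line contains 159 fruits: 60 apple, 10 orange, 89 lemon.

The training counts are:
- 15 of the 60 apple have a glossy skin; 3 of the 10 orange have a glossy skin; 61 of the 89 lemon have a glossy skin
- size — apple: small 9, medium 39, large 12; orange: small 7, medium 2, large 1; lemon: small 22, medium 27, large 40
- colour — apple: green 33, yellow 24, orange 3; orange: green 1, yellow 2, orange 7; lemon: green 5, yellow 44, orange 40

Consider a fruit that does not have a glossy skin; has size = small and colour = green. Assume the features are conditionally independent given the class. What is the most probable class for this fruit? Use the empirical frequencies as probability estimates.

apple

apple: (60/159) × (45/60) × (9/60) × (33/60) ≈ 0.0233491
orange: (10/159) × (7/10) × (7/10) × (1/10) ≈ 0.00308176
lemon: (89/159) × (28/89) × (22/89) × (5/89) ≈ 0.00244553
Highest score → apple.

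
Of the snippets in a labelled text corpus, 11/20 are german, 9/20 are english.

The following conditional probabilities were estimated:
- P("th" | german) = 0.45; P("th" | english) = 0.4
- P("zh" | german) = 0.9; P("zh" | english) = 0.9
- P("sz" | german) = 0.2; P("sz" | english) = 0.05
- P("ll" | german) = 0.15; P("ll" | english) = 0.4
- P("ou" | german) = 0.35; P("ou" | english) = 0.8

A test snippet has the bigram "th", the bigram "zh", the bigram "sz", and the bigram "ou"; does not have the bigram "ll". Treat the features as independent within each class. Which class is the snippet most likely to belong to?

german: 0.55 × 0.45 × 0.9 × 0.2 × (1−0.15) × 0.35 = 0.013253625
english: 0.45 × 0.4 × 0.9 × 0.05 × (1−0.4) × 0.8 = 0.003888
Highest score → german.

german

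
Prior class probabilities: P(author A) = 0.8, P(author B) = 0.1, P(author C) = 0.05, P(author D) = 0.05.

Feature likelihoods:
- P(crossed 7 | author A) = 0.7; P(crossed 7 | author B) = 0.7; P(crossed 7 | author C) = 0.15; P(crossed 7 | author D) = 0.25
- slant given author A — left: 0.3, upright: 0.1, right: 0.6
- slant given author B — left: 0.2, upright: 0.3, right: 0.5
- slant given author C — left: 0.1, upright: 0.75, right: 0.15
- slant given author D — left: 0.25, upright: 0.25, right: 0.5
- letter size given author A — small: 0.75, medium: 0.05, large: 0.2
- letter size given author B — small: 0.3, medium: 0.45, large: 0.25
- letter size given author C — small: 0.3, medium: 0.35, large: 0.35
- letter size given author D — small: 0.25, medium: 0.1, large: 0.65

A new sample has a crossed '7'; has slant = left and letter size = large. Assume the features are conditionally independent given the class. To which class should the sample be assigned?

author A

author A: 0.8 × 0.7 × 0.3 × 0.2 = 0.0336
author B: 0.1 × 0.7 × 0.2 × 0.25 = 0.0035
author C: 0.05 × 0.15 × 0.1 × 0.35 = 0.0002625
author D: 0.05 × 0.25 × 0.25 × 0.65 = 0.00203125
Highest score → author A.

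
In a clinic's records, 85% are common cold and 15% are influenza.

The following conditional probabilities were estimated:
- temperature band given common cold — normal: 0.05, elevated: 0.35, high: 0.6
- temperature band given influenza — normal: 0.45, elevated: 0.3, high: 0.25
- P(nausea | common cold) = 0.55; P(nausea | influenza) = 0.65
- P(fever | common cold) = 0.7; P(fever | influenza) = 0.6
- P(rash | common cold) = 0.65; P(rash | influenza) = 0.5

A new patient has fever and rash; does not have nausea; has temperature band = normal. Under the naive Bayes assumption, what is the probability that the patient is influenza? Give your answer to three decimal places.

common cold: 0.85 × 0.05 × (1−0.55) × 0.7 × 0.65 = 0.008701875
influenza: 0.15 × 0.45 × (1−0.65) × 0.6 × 0.5 = 0.0070875
P(influenza | x) = 0.0070875 / 0.015789375 ≈ 0.449

0.449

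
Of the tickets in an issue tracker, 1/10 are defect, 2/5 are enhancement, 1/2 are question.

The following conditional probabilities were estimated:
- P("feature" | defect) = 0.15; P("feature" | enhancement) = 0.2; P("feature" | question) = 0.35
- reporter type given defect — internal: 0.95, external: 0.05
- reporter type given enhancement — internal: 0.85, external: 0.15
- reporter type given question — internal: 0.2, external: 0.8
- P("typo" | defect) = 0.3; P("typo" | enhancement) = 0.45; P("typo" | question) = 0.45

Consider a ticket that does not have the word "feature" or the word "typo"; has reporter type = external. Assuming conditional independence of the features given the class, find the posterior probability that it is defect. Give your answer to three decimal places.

0.017

defect: 0.1 × (1−0.15) × 0.05 × (1−0.3) = 0.002975
enhancement: 0.4 × (1−0.2) × 0.15 × (1−0.45) = 0.0264
question: 0.5 × (1−0.35) × 0.8 × (1−0.45) = 0.143
P(defect | x) = 0.002975 / 0.172375 ≈ 0.017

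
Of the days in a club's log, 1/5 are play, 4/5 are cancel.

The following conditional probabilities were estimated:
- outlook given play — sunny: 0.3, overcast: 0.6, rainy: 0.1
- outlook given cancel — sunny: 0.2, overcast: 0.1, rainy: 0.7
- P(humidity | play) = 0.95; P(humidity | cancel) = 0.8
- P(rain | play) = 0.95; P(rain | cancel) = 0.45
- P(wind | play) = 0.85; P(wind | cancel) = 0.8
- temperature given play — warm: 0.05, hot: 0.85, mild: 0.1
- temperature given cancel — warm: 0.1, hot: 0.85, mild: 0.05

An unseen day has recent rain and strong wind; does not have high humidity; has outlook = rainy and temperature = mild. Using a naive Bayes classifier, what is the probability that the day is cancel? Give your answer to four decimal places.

play: 0.2 × 0.1 × (1−0.95) × 0.95 × 0.85 × 0.1 = 0.00008075
cancel: 0.8 × 0.7 × (1−0.8) × 0.45 × 0.8 × 0.05 = 0.002016
P(cancel | x) = 0.002016 / 0.00209675 ≈ 0.9615

0.9615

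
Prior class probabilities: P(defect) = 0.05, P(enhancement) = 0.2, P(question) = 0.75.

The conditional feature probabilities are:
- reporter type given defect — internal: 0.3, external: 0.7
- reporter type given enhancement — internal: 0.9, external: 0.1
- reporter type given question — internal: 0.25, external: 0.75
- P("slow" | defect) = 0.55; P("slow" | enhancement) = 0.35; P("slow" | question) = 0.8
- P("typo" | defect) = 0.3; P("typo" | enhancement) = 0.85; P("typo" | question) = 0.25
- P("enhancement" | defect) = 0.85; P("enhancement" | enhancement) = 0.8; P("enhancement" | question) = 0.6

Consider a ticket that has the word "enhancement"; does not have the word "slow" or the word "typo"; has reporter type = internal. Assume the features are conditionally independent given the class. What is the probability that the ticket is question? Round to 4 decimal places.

0.4831

defect: 0.05 × 0.3 × (1−0.55) × (1−0.3) × 0.85 = 0.00401625
enhancement: 0.2 × 0.9 × (1−0.35) × (1−0.85) × 0.8 = 0.01404
question: 0.75 × 0.25 × (1−0.8) × (1−0.25) × 0.6 = 0.016875
P(question | x) = 0.016875 / 0.03493125 ≈ 0.4831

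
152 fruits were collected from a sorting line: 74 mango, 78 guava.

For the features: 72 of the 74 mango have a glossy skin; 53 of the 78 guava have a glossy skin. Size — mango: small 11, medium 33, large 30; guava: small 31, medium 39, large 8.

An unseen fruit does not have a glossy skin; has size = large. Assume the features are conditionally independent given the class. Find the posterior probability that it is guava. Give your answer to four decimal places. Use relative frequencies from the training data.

mango: (74/152) × (2/74) × (30/74) ≈ 0.00533428
guava: (78/152) × (25/78) × (8/78) ≈ 0.0168691
P(guava | x) = 0.0168691 / 0.02220338 ≈ 0.7598

0.7598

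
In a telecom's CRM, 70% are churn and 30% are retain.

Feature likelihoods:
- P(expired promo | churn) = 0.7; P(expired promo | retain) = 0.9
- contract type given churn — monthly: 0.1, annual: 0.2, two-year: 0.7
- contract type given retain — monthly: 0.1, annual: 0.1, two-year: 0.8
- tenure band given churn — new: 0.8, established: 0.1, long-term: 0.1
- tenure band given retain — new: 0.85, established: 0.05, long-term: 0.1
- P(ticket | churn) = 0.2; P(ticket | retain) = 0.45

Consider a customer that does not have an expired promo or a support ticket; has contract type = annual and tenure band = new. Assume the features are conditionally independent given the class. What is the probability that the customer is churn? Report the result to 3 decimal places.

0.950

churn: 0.7 × (1−0.7) × 0.2 × 0.8 × (1−0.2) = 0.02688
retain: 0.3 × (1−0.9) × 0.1 × 0.85 × (1−0.45) = 0.0014025
P(churn | x) = 0.02688 / 0.0282825 ≈ 0.950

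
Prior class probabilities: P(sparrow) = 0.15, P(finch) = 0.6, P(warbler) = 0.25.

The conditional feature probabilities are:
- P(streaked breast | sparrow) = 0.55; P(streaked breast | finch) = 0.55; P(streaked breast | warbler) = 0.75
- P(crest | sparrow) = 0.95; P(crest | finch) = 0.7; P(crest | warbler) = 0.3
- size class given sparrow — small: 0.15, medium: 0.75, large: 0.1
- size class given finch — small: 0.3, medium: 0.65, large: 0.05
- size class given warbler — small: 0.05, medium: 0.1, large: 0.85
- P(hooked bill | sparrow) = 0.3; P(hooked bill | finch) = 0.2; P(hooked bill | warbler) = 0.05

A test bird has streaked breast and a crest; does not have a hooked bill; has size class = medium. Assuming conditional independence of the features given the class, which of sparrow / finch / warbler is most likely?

finch

sparrow: 0.15 × 0.55 × 0.95 × 0.75 × (1−0.3) = 0.041146875
finch: 0.6 × 0.55 × 0.7 × 0.65 × (1−0.2) = 0.12012
warbler: 0.25 × 0.75 × 0.3 × 0.1 × (1−0.05) = 0.00534375
Highest score → finch.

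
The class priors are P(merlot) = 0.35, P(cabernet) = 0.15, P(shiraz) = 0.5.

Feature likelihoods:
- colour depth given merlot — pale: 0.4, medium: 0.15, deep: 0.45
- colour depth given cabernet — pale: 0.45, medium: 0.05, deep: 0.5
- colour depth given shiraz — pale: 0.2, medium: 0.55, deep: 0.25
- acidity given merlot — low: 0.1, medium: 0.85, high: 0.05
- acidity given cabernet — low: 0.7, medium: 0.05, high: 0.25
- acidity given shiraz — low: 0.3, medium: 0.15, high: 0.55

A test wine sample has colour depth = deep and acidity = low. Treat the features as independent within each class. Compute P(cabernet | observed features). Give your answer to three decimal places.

0.496

merlot: 0.35 × 0.45 × 0.1 = 0.01575
cabernet: 0.15 × 0.5 × 0.7 = 0.0525
shiraz: 0.5 × 0.25 × 0.3 = 0.0375
P(cabernet | x) = 0.0525 / 0.10575 ≈ 0.496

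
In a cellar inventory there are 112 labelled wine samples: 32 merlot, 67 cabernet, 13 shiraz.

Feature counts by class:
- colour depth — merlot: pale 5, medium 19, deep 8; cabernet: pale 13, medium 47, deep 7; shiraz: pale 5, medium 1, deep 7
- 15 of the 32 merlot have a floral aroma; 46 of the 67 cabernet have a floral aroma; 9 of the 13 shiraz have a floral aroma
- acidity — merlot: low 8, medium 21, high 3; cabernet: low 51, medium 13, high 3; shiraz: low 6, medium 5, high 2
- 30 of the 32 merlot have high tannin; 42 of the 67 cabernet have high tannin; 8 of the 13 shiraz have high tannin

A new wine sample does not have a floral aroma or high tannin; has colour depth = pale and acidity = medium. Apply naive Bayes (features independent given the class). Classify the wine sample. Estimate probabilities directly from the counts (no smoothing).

merlot: (32/112) × (5/32) × (17/32) × (21/32) × (2/32) = 0.000972747802734375
cabernet: (67/112) × (13/67) × (21/67) × (13/67) × (25/67) ≈ 0.00263393
shiraz: (13/112) × (5/13) × (4/13) × (5/13) × (5/13) ≈ 0.00203199
Highest score → cabernet.

cabernet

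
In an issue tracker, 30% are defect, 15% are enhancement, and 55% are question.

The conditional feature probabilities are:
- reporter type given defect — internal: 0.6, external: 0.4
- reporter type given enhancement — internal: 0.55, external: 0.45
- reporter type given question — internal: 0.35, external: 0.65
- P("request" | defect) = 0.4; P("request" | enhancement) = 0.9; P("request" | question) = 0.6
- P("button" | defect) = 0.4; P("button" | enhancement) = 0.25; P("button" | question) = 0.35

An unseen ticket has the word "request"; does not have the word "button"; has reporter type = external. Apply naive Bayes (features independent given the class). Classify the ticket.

defect: 0.3 × 0.4 × 0.4 × (1−0.4) = 0.0288
enhancement: 0.15 × 0.45 × 0.9 × (1−0.25) = 0.0455625
question: 0.55 × 0.65 × 0.6 × (1−0.35) = 0.139425
Highest score → question.

question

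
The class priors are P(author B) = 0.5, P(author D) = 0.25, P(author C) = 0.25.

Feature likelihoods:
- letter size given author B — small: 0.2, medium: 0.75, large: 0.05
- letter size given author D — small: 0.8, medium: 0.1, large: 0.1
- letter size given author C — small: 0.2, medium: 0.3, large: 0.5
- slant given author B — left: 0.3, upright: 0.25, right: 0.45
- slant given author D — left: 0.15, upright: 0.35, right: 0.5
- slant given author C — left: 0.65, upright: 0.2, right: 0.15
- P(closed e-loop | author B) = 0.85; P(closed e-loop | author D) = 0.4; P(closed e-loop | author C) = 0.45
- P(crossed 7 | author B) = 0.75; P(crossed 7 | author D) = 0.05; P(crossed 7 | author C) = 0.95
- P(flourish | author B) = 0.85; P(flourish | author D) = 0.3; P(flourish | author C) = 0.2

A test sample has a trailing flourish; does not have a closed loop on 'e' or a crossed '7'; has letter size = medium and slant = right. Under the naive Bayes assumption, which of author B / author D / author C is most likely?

author B

author B: 0.5 × 0.75 × 0.45 × (1−0.85) × (1−0.75) × 0.85 = 0.00537890625
author D: 0.25 × 0.1 × 0.5 × (1−0.4) × (1−0.05) × 0.3 = 0.0021375
author C: 0.25 × 0.3 × 0.15 × (1−0.45) × (1−0.95) × 0.2 = 0.000061875
Highest score → author B.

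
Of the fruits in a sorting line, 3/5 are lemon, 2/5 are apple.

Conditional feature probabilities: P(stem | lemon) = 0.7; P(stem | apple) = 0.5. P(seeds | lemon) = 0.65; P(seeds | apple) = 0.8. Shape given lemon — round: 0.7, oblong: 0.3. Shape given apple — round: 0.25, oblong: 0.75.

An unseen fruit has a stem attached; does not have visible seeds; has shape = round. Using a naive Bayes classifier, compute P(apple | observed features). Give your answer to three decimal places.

0.089

lemon: 0.6 × 0.7 × (1−0.65) × 0.7 = 0.1029
apple: 0.4 × 0.5 × (1−0.8) × 0.25 = 0.01
P(apple | x) = 0.01 / 0.1129 ≈ 0.089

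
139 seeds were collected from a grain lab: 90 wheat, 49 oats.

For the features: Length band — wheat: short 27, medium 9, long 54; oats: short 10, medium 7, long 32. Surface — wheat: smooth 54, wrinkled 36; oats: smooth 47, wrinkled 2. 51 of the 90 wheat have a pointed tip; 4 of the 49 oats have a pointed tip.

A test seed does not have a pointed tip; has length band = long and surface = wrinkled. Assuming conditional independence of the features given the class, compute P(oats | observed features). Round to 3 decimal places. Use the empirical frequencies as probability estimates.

wheat: (90/139) × (54/90) × (36/90) × (39/90) ≈ 0.0673381
oats: (49/139) × (32/49) × (2/49) × (45/49) ≈ 0.0086295
P(oats | x) = 0.0086295 / 0.0759676 ≈ 0.114

0.114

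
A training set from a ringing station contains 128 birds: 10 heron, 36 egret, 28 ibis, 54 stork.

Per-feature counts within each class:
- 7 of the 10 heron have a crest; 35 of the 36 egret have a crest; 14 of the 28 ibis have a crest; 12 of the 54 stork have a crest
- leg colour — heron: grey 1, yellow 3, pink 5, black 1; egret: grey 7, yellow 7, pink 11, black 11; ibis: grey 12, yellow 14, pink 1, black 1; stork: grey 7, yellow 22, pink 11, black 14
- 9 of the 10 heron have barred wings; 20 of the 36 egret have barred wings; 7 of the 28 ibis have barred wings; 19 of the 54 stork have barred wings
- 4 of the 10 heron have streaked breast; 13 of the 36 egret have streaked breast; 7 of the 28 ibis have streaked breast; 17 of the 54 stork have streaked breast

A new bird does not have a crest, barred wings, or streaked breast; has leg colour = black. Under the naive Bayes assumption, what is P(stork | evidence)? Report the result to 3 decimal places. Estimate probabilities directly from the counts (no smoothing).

heron: (10/128) × (3/10) × (1/10) × (1/10) × (6/10) = 0.000140625
egret: (36/128) × (1/36) × (11/36) × (16/36) × (23/36) ≈ 0.000677834
ibis: (28/128) × (14/28) × (1/28) × (21/28) × (21/28) = 0.002197265625
stork: (54/128) × (42/54) × (14/54) × (35/54) × (37/54) ≈ 0.0377795
P(stork | x) = 0.0377795 / 0.040795224625 ≈ 0.926

0.926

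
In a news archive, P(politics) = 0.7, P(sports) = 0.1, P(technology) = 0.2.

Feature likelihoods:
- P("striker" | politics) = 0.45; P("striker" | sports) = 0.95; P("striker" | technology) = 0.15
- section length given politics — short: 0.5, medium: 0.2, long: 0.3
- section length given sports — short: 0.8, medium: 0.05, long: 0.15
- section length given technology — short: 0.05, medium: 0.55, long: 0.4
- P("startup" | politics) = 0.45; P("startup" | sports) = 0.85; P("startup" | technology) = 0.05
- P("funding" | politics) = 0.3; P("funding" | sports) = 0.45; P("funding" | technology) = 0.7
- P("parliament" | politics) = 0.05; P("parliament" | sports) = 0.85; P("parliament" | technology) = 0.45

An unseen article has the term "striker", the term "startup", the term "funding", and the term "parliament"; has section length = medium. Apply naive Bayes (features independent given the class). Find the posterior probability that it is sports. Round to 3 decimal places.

politics: 0.7 × 0.45 × 0.2 × 0.45 × 0.3 × 0.05 = 0.00042525
sports: 0.1 × 0.95 × 0.05 × 0.85 × 0.45 × 0.85 = 0.00154434375
technology: 0.2 × 0.15 × 0.55 × 0.05 × 0.7 × 0.45 = 0.000259875
P(sports | x) = 0.00154434375 / 0.00222946875 ≈ 0.693

0.693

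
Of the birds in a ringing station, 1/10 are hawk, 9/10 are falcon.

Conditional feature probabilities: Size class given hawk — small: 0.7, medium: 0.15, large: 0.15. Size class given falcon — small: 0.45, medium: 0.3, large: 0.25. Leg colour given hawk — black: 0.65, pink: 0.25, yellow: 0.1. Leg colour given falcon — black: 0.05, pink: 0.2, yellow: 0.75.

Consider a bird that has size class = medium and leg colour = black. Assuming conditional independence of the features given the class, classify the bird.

falcon

hawk: 0.1 × 0.15 × 0.65 = 0.00975
falcon: 0.9 × 0.3 × 0.05 = 0.0135
Highest score → falcon.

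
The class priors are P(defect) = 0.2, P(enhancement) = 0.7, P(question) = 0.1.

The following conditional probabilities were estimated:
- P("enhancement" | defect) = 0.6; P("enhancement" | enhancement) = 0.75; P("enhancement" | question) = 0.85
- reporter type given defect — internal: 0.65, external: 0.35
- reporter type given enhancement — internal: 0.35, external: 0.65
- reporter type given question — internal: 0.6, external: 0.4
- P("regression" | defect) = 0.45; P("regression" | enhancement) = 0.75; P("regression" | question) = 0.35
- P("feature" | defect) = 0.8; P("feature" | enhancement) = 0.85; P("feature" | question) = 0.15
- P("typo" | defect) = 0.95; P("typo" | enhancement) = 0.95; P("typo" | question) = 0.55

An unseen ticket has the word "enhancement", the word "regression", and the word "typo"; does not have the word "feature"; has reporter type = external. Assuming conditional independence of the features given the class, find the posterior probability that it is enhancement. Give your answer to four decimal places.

0.7994

defect: 0.2 × 0.6 × 0.35 × 0.45 × (1−0.8) × 0.95 = 0.003591
enhancement: 0.7 × 0.75 × 0.65 × 0.75 × (1−0.85) × 0.95 = 0.03647109375
question: 0.1 × 0.85 × 0.4 × 0.35 × (1−0.15) × 0.55 = 0.00556325
P(enhancement | x) = 0.03647109375 / 0.04562534375 ≈ 0.7994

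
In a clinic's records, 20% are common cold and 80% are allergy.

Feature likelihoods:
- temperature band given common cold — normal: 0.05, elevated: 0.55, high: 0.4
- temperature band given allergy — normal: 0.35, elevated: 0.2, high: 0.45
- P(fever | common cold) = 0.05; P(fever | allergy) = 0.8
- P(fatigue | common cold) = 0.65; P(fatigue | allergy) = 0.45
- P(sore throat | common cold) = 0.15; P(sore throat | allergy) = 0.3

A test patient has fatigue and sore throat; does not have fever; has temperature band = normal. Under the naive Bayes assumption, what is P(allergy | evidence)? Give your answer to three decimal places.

common cold: 0.2 × 0.05 × (1−0.05) × 0.65 × 0.15 = 0.00092625
allergy: 0.8 × 0.35 × (1−0.8) × 0.45 × 0.3 = 0.00756
P(allergy | x) = 0.00756 / 0.00848625 ≈ 0.891

0.891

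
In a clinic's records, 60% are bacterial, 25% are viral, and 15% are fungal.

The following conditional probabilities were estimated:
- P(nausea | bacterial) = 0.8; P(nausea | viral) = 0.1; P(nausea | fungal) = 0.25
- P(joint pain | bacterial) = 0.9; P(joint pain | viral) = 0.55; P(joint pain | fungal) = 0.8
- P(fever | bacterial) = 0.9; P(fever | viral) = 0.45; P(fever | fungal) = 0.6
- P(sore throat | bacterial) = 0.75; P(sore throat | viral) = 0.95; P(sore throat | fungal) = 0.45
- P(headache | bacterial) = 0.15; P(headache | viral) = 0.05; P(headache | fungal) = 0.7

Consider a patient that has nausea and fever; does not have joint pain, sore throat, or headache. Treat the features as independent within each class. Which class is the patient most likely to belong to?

bacterial

bacterial: 0.6 × 0.8 × (1−0.9) × 0.9 × (1−0.75) × (1−0.15) = 0.00918
viral: 0.25 × 0.1 × (1−0.55) × 0.45 × (1−0.95) × (1−0.05) = 0.00024046875
fungal: 0.15 × 0.25 × (1−0.8) × 0.6 × (1−0.45) × (1−0.7) = 0.0007425
Highest score → bacterial.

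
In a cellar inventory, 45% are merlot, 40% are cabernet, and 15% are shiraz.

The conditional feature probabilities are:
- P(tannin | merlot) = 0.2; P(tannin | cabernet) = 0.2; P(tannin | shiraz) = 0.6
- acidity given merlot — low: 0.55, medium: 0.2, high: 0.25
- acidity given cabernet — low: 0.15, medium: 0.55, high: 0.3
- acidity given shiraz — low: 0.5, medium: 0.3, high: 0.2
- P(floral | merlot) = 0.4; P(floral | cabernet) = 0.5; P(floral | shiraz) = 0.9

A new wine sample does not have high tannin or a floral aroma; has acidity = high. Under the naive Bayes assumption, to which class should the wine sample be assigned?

merlot

merlot: 0.45 × (1−0.2) × 0.25 × (1−0.4) = 0.054
cabernet: 0.4 × (1−0.2) × 0.3 × (1−0.5) = 0.048
shiraz: 0.15 × (1−0.6) × 0.2 × (1−0.9) = 0.0012
Highest score → merlot.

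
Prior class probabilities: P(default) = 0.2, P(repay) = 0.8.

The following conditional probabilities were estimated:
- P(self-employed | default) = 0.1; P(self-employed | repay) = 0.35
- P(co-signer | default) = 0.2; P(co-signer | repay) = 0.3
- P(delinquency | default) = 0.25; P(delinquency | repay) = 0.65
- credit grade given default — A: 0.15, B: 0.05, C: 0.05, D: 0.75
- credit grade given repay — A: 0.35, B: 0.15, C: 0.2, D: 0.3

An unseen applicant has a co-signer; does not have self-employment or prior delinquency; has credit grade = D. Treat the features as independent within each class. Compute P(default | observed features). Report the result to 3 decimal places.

0.553

default: 0.2 × (1−0.1) × 0.2 × (1−0.25) × 0.75 = 0.02025
repay: 0.8 × (1−0.35) × 0.3 × (1−0.65) × 0.3 = 0.01638
P(default | x) = 0.02025 / 0.03663 ≈ 0.553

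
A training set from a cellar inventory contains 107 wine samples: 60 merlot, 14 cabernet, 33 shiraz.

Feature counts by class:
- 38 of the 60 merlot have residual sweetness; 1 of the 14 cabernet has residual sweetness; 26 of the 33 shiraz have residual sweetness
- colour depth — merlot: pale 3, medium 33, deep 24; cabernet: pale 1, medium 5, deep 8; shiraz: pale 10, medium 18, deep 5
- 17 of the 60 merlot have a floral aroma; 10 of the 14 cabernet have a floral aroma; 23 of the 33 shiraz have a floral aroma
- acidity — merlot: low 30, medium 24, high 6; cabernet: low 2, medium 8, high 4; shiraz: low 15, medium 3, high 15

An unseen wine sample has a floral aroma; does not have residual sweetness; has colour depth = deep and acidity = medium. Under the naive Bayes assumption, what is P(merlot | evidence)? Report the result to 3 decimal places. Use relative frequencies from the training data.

merlot: (60/107) × (22/60) × (24/60) × (17/60) × (24/60) ≈ 0.00932087
cabernet: (14/107) × (13/14) × (8/14) × (10/14) × (8/14) ≈ 0.0283371
shiraz: (33/107) × (7/33) × (5/33) × (23/33) × (3/33) ≈ 0.000628046
P(merlot | x) = 0.00932087 / 0.038286016 ≈ 0.243

0.243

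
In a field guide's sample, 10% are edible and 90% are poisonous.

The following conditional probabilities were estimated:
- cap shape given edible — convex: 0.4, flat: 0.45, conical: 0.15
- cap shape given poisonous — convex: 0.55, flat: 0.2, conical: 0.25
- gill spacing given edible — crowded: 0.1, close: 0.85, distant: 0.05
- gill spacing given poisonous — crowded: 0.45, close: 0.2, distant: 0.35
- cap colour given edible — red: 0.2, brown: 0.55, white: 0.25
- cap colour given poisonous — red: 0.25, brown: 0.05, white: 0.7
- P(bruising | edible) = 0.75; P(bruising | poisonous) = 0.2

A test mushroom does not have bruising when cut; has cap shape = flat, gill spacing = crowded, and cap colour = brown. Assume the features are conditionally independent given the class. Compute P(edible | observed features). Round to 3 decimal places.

edible: 0.1 × 0.45 × 0.1 × 0.55 × (1−0.75) = 0.00061875
poisonous: 0.9 × 0.2 × 0.45 × 0.05 × (1−0.2) = 0.00324
P(edible | x) = 0.00061875 / 0.00385875 ≈ 0.160

0.160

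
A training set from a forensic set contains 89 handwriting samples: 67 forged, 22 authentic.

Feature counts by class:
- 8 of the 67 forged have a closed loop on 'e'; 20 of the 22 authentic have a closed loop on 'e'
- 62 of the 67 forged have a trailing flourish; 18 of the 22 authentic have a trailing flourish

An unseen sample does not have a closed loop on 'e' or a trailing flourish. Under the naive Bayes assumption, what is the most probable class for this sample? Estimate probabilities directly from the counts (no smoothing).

forged: (67/89) × (59/67) × (5/67) ≈ 0.0494717
authentic: (22/89) × (2/22) × (4/22) ≈ 0.0040858
Highest score → forged.

forged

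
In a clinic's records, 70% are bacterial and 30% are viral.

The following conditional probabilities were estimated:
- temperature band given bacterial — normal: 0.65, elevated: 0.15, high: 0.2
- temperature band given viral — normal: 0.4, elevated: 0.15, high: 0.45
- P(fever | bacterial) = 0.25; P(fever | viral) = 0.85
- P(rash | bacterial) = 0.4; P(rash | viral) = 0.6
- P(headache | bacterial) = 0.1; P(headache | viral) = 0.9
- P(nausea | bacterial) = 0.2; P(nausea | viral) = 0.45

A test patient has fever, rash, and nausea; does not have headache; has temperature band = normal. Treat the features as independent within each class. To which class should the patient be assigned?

bacterial

bacterial: 0.7 × 0.65 × 0.25 × 0.4 × (1−0.1) × 0.2 = 0.00819
viral: 0.3 × 0.4 × 0.85 × 0.6 × (1−0.9) × 0.45 = 0.002754
Highest score → bacterial.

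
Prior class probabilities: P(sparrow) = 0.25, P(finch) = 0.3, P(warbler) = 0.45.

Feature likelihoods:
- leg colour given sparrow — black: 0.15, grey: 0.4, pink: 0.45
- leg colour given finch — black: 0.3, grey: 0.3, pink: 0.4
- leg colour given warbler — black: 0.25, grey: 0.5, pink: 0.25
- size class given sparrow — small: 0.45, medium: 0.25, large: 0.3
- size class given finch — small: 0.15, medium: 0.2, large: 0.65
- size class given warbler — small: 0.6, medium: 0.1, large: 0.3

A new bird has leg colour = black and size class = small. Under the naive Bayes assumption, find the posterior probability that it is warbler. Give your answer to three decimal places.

0.690

sparrow: 0.25 × 0.15 × 0.45 = 0.016875
finch: 0.3 × 0.3 × 0.15 = 0.0135
warbler: 0.45 × 0.25 × 0.6 = 0.0675
P(warbler | x) = 0.0675 / 0.097875 ≈ 0.690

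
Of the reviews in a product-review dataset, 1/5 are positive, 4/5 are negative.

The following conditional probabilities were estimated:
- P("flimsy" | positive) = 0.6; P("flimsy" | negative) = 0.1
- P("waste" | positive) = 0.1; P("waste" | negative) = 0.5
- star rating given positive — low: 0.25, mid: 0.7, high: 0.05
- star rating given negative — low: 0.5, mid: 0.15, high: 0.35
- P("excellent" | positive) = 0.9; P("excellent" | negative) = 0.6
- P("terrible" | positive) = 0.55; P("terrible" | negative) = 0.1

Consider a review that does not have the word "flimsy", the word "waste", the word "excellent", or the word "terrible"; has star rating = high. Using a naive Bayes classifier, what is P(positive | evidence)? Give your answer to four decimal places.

positive: 0.2 × (1−0.6) × (1−0.1) × 0.05 × (1−0.9) × (1−0.55) = 0.000162
negative: 0.8 × (1−0.1) × (1−0.5) × 0.35 × (1−0.6) × (1−0.1) = 0.04536
P(positive | x) = 0.000162 / 0.045522 ≈ 0.0036

0.0036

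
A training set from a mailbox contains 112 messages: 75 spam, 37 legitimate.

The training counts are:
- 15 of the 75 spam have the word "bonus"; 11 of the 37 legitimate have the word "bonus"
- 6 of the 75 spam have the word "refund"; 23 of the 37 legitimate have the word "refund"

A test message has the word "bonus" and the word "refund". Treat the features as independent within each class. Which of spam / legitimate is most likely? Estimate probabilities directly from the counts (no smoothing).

spam: (75/112) × (15/75) × (6/75) ≈ 0.0107143
legitimate: (37/112) × (11/37) × (23/37) ≈ 0.0610521
Highest score → legitimate.

legitimate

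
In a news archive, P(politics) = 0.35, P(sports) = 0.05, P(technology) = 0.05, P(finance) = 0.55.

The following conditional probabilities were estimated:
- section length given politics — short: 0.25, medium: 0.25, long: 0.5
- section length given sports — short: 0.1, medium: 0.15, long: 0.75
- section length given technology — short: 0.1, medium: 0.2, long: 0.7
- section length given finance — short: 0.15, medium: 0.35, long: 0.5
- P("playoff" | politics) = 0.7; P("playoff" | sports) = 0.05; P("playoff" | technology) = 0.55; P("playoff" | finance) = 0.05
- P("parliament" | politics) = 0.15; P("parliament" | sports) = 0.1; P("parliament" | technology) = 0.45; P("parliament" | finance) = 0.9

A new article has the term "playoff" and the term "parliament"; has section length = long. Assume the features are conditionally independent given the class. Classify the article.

politics: 0.35 × 0.5 × 0.7 × 0.15 = 0.018375
sports: 0.05 × 0.75 × 0.05 × 0.1 = 0.0001875
technology: 0.05 × 0.7 × 0.55 × 0.45 = 0.0086625
finance: 0.55 × 0.5 × 0.05 × 0.9 = 0.012375
Highest score → politics.

politics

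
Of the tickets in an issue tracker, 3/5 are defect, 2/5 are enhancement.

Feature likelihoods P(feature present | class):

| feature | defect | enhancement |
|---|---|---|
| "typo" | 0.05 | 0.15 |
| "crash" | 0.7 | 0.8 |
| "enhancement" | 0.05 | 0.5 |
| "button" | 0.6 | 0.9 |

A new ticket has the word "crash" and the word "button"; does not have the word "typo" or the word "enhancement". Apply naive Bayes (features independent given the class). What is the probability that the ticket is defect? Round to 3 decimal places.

defect: 0.6 × (1−0.05) × 0.7 × (1−0.05) × 0.6 = 0.22743
enhancement: 0.4 × (1−0.15) × 0.8 × (1−0.5) × 0.9 = 0.1224
P(defect | x) = 0.22743 / 0.34983 ≈ 0.650

0.650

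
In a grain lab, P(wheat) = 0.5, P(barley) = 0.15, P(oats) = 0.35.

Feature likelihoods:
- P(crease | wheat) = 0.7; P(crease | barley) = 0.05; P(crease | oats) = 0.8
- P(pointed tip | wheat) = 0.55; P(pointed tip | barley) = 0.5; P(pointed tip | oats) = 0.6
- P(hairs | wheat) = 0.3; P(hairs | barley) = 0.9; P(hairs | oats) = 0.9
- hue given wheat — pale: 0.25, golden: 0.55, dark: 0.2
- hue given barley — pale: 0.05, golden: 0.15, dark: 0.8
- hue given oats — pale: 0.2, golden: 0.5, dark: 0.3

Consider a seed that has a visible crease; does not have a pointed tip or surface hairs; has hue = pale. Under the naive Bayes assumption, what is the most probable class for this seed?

wheat: 0.5 × 0.7 × (1−0.55) × (1−0.3) × 0.25 = 0.0275625
barley: 0.15 × 0.05 × (1−0.5) × (1−0.9) × 0.05 = 0.00001875
oats: 0.35 × 0.8 × (1−0.6) × (1−0.9) × 0.2 = 0.00224
Highest score → wheat.

wheat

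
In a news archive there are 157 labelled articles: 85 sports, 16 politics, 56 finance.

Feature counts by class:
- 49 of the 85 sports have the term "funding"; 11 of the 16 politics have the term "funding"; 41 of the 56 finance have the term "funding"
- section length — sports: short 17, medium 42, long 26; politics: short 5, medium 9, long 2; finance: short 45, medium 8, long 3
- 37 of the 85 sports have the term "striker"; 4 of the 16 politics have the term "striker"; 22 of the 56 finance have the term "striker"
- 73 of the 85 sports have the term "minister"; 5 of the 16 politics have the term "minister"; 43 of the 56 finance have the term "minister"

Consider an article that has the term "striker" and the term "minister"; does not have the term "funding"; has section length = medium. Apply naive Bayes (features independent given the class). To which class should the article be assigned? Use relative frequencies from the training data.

sports: (85/157) × (36/85) × (42/85) × (37/85) × (73/85) ≈ 0.0423565
politics: (16/157) × (5/16) × (9/16) × (4/16) × (5/16) ≈ 0.00139953
finance: (56/157) × (15/56) × (8/56) × (22/56) × (43/56) ≈ 0.00411726
Highest score → sports.

sports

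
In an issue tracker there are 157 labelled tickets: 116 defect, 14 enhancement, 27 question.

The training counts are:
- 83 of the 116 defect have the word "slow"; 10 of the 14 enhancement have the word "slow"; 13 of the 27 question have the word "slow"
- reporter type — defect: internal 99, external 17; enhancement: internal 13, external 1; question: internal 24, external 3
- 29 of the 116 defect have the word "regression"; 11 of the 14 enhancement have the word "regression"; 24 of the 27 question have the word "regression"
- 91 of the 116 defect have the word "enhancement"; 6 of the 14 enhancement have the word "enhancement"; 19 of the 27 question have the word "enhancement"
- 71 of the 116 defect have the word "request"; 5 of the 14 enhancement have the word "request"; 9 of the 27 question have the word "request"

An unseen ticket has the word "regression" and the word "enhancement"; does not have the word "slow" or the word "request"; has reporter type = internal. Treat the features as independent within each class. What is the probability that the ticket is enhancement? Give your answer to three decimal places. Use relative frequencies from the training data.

0.099

defect: (116/157) × (33/116) × (99/116) × (29/116) × (91/116) × (45/116) ≈ 0.013648
enhancement: (14/157) × (4/14) × (13/14) × (11/14) × (6/14) × (9/14) ≈ 0.00512127
question: (27/157) × (14/27) × (24/27) × (24/27) × (19/27) × (18/27) ≈ 0.0330538
P(enhancement | x) = 0.00512127 / 0.05182307 ≈ 0.099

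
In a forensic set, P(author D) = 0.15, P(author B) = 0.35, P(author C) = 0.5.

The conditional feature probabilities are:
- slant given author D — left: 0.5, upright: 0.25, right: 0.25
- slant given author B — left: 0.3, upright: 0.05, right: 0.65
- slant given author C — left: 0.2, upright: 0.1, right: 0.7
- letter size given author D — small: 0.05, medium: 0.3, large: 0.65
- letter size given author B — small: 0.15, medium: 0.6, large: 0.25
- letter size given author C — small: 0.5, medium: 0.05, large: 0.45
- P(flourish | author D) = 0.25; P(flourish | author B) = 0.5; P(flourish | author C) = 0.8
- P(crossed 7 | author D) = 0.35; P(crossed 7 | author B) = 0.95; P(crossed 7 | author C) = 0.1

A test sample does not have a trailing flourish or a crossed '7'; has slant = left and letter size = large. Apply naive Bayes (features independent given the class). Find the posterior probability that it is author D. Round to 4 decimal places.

author D: 0.15 × 0.5 × 0.65 × (1−0.25) × (1−0.35) = 0.023765625
author B: 0.35 × 0.3 × 0.25 × (1−0.5) × (1−0.95) = 0.00065625
author C: 0.5 × 0.2 × 0.45 × (1−0.8) × (1−0.1) = 0.0081
P(author D | x) = 0.023765625 / 0.032521875 ≈ 0.7308

0.7308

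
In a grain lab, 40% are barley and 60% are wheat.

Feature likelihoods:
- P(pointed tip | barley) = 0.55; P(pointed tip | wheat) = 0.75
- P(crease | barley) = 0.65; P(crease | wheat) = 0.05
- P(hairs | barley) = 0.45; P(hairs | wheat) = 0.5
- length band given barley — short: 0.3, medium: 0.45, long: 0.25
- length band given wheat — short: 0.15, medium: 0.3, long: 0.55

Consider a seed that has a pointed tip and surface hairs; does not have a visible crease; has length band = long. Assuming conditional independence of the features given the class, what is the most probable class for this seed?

barley: 0.4 × 0.55 × (1−0.65) × 0.45 × 0.25 = 0.0086625
wheat: 0.6 × 0.75 × (1−0.05) × 0.5 × 0.55 = 0.1175625
Highest score → wheat.

wheat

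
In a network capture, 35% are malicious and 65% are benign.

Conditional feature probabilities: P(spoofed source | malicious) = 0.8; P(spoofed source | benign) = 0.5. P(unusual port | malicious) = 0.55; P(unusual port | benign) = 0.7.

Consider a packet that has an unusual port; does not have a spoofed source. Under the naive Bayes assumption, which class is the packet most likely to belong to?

benign

malicious: 0.35 × (1−0.8) × 0.55 = 0.0385
benign: 0.65 × (1−0.5) × 0.7 = 0.2275
Highest score → benign.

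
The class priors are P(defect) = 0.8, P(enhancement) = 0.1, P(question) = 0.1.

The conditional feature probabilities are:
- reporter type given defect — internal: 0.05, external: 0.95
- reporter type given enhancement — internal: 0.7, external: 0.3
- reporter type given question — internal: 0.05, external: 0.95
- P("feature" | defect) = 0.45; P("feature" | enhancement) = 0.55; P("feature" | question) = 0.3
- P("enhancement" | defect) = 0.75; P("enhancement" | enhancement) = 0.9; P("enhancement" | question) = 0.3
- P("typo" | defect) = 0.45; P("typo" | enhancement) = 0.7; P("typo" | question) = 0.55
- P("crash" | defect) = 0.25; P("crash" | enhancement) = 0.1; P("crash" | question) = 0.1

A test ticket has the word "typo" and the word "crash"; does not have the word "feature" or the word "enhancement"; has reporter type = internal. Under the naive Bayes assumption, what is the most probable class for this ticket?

defect: 0.8 × 0.05 × (1−0.45) × (1−0.75) × 0.45 × 0.25 = 0.00061875
enhancement: 0.1 × 0.7 × (1−0.55) × (1−0.9) × 0.7 × 0.1 = 0.0002205
question: 0.1 × 0.05 × (1−0.3) × (1−0.3) × 0.55 × 0.1 = 0.00013475
Highest score → defect.

defect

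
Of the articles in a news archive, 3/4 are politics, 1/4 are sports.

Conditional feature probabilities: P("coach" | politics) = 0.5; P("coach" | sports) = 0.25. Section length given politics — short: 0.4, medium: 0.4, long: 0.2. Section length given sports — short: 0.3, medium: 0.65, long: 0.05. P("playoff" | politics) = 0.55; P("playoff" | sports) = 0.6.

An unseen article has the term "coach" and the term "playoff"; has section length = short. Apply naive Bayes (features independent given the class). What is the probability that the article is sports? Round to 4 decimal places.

politics: 0.75 × 0.5 × 0.4 × 0.55 = 0.0825
sports: 0.25 × 0.25 × 0.3 × 0.6 = 0.01125
P(sports | x) = 0.01125 / 0.09375 ≈ 0.1200

0.1200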